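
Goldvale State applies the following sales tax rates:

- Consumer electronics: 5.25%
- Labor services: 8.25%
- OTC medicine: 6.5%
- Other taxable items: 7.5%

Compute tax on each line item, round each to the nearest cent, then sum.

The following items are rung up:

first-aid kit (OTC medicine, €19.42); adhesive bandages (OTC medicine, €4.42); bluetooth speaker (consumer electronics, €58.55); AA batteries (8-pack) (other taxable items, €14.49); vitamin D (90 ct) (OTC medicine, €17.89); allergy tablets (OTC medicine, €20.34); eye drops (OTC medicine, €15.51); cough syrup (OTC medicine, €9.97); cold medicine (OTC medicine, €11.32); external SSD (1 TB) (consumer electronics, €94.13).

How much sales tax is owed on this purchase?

€15.53

First-aid kit €19.42: OTC medicine → 6.5% → €1.26
Adhesive bandages €4.42: OTC medicine → 6.5% → €0.29
Bluetooth speaker €58.55: consumer electronics → 5.25% → €3.07
AA batteries (8-pack) €14.49: other taxable items → 7.5% → €1.09
Vitamin D (90 ct) €17.89: OTC medicine → 6.5% → €1.16
Allergy tablets €20.34: OTC medicine → 6.5% → €1.32
Eye drops €15.51: OTC medicine → 6.5% → €1.01
Cough syrup €9.97: OTC medicine → 6.5% → €0.65
Cold medicine €11.32: OTC medicine → 6.5% → €0.74
External SSD (1 TB) €94.13: consumer electronics → 5.25% → €4.94
Total tax = €1.26 + €0.29 + €3.07 + €1.09 + €1.16 + €1.32 + €1.01 + €0.65 + €0.74 + €4.94 = €15.53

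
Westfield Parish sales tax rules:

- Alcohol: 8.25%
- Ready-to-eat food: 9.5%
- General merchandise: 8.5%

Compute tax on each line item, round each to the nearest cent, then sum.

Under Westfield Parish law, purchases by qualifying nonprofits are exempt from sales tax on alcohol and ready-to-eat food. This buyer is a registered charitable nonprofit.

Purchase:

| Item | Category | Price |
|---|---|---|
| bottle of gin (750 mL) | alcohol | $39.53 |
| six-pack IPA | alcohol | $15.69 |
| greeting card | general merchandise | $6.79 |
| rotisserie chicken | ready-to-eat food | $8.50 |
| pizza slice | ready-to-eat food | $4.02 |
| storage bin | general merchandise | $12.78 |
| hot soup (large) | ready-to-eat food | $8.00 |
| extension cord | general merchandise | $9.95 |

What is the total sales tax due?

$2.52

Bottle of gin (750 mL) $39.53: alcohol, buyer-exempt → 0% → $0.00
Six-pack IPA $15.69: alcohol, buyer-exempt → 0% → $0.00
Greeting card $6.79: general merchandise → 8.5% → $0.58
Rotisserie chicken $8.50: ready-to-eat food, buyer-exempt → 0% → $0.00
Pizza slice $4.02: ready-to-eat food, buyer-exempt → 0% → $0.00
Storage bin $12.78: general merchandise → 8.5% → $1.09
Hot soup (large) $8.00: ready-to-eat food, buyer-exempt → 0% → $0.00
Extension cord $9.95: general merchandise → 8.5% → $0.85
Total tax = $0.58 + $1.09 + $0.85 = $2.52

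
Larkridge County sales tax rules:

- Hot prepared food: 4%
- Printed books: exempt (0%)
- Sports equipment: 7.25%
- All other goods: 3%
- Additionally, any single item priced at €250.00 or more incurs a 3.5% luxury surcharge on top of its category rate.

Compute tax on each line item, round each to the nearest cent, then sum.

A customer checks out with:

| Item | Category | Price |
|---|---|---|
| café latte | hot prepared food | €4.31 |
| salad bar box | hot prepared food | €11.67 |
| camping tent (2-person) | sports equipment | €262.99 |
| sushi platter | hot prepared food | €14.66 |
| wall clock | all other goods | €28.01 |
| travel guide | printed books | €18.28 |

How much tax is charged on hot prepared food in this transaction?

€1.23

Café latte €4.31: hot prepared food → 4% → €0.17
Salad bar box €11.67: hot prepared food → 4% → €0.47
Sushi platter €14.66: hot prepared food → 4% → €0.59
Tax on hot prepared food = €0.17 + €0.47 + €0.59 = €1.23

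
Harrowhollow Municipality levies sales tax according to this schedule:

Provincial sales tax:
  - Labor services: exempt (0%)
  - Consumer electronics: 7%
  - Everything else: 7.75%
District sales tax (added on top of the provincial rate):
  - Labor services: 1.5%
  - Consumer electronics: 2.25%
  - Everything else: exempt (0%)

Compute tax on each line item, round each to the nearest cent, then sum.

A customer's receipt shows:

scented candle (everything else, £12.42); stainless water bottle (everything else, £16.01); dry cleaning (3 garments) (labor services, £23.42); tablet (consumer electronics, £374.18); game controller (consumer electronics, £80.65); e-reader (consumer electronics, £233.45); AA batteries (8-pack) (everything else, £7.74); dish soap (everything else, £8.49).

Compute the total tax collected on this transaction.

Scented candle £12.42: everything else → 7.75% + 0% district = 7.75% → £0.96
Stainless water bottle £16.01: everything else → 7.75% + 0% district = 7.75% → £1.24
Dry cleaning (3 garments) £23.42: labor services → 0% + 1.5% district = 1.5% → £0.35
Tablet £374.18: consumer electronics → 7% + 2.25% district = 9.25% → £34.61
Game controller £80.65: consumer electronics → 7% + 2.25% district = 9.25% → £7.46
E-reader £233.45: consumer electronics → 7% + 2.25% district = 9.25% → £21.59
AA batteries (8-pack) £7.74: everything else → 7.75% + 0% district = 7.75% → £0.60
Dish soap £8.49: everything else → 7.75% + 0% district = 7.75% → £0.66
Total tax = £0.96 + £1.24 + £0.35 + £34.61 + £7.46 + £21.59 + £0.60 + £0.66 = £67.47

£67.47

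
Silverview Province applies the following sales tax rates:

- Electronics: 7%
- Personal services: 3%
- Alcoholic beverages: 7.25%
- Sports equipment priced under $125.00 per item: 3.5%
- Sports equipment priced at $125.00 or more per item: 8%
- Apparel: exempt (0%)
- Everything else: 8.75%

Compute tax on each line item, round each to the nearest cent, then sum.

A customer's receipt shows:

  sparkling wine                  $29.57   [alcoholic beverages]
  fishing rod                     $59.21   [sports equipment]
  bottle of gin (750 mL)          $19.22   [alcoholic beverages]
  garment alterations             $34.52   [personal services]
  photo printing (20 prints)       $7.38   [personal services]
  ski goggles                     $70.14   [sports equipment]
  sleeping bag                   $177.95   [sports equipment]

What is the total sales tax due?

$23.55

Sparkling wine $29.57: alcoholic beverages → 7.25% → $2.14
Fishing rod $59.21: sports equipment, under $125.00 → 3.5% → $2.07
Bottle of gin (750 mL) $19.22: alcoholic beverages → 7.25% → $1.39
Garment alterations $34.52: personal services → 3% → $1.04
Photo printing (20 prints) $7.38: personal services → 3% → $0.22
Ski goggles $70.14: sports equipment, under $125.00 → 3.5% → $2.45
Sleeping bag $177.95: sports equipment, $125.00 or more → 8% → $14.24
Total tax = $2.14 + $2.07 + $1.39 + $1.04 + $0.22 + $2.45 + $14.24 = $23.55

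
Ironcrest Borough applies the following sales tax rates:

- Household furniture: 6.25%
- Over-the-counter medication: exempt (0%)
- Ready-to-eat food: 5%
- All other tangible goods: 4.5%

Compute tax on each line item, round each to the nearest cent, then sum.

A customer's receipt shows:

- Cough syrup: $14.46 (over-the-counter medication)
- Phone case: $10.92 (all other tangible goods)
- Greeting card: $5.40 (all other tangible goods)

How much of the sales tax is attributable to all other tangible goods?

Phone case $10.92: all other tangible goods → 4.5% → $0.49
Greeting card $5.40: all other tangible goods → 4.5% → $0.24
Tax on all other tangible goods = $0.49 + $0.24 = $0.73

$0.73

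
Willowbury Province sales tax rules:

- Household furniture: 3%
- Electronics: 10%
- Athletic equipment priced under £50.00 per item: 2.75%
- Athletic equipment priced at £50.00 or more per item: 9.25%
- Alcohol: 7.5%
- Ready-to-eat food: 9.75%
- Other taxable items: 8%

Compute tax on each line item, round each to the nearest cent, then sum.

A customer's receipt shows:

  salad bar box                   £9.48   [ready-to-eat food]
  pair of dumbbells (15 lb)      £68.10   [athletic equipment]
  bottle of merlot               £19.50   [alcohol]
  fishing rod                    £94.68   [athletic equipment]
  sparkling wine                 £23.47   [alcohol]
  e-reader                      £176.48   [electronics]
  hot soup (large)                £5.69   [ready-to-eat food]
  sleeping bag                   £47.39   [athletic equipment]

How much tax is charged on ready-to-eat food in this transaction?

£1.47

Salad bar box £9.48: ready-to-eat food → 9.75% → £0.92
Hot soup (large) £5.69: ready-to-eat food → 9.75% → £0.55
Tax on ready-to-eat food = £0.92 + £0.55 = £1.47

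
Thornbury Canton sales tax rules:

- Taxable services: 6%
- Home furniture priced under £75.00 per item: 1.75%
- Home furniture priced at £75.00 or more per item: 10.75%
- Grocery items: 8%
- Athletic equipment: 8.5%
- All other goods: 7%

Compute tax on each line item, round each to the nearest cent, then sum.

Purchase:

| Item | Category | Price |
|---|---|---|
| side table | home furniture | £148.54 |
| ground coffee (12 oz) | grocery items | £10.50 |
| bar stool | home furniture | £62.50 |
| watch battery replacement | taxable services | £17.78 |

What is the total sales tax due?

Side table £148.54: home furniture, £75.00 or more → 10.75% → £15.97
Ground coffee (12 oz) £10.50: grocery items → 8% → £0.84
Bar stool £62.50: home furniture, under £75.00 → 1.75% → £1.09
Watch battery replacement £17.78: taxable services → 6% → £1.07
Total tax = £15.97 + £0.84 + £1.09 + £1.07 = £18.97

£18.97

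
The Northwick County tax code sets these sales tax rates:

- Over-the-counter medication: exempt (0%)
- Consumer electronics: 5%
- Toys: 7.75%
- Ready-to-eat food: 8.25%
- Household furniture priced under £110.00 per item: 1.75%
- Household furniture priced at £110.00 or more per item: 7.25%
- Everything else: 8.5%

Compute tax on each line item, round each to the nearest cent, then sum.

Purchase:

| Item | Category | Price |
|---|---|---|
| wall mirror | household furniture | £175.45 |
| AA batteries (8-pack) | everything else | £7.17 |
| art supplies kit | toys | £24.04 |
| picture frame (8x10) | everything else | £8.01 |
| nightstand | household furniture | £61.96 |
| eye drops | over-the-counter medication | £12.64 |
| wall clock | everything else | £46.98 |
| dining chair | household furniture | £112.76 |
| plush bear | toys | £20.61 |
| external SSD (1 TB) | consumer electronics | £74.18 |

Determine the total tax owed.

£34.43

Wall mirror £175.45: household furniture, £110.00 or more → 7.25% → £12.72
AA batteries (8-pack) £7.17: everything else → 8.5% → £0.61
Art supplies kit £24.04: toys → 7.75% → £1.86
Picture frame (8x10) £8.01: everything else → 8.5% → £0.68
Nightstand £61.96: household furniture, under £110.00 → 1.75% → £1.08
Eye drops £12.64: over-the-counter medication → 0% → £0.00
Wall clock £46.98: everything else → 8.5% → £3.99
Dining chair £112.76: household furniture, £110.00 or more → 7.25% → £8.18
Plush bear £20.61: toys → 7.75% → £1.60
External SSD (1 TB) £74.18: consumer electronics → 5% → £3.71
Total tax = £12.72 + £0.61 + £1.86 + £0.68 + £1.08 + £3.99 + £8.18 + £1.60 + £3.71 = £34.43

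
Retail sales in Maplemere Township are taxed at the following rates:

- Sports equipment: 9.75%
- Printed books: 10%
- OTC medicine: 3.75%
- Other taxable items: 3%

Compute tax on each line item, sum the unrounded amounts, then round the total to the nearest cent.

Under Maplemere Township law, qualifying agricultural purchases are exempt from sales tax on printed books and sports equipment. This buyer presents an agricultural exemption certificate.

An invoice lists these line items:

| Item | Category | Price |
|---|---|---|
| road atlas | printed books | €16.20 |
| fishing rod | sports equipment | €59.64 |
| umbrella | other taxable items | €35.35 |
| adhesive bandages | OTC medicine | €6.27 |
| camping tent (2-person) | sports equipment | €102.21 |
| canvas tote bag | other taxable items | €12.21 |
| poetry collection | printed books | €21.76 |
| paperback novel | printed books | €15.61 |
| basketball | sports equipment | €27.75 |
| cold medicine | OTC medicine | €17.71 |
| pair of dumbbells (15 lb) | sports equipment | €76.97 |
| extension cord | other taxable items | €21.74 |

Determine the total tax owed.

Road atlas €16.20: printed books, buyer-exempt → 0% → €0.00
Fishing rod €59.64: sports equipment, buyer-exempt → 0% → €0.00
Umbrella €35.35: other taxable items → 3% → €1.0605
Adhesive bandages €6.27: OTC medicine → 3.75% → €0.235125
Camping tent (2-person) €102.21: sports equipment, buyer-exempt → 0% → €0.00
Canvas tote bag €12.21: other taxable items → 3% → €0.3663
Poetry collection €21.76: printed books, buyer-exempt → 0% → €0.00
Paperback novel €15.61: printed books, buyer-exempt → 0% → €0.00
Basketball €27.75: sports equipment, buyer-exempt → 0% → €0.00
Cold medicine €17.71: OTC medicine → 3.75% → €0.664125
Pair of dumbbells (15 lb) €76.97: sports equipment, buyer-exempt → 0% → €0.00
Extension cord €21.74: other taxable items → 3% → €0.6522
Unrounded tax sum = €2.97825 → €2.98

€2.98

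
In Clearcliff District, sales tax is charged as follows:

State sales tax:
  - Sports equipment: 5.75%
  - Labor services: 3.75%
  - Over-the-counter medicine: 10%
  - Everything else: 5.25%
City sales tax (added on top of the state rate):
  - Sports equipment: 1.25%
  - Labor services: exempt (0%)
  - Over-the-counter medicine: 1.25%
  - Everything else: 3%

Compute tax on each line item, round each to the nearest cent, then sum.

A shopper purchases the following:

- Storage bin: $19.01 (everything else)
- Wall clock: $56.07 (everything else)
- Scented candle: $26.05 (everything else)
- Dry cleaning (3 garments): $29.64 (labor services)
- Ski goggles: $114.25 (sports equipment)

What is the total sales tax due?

Storage bin $19.01: everything else → 5.25% + 3% city = 8.25% → $1.57
Wall clock $56.07: everything else → 5.25% + 3% city = 8.25% → $4.63
Scented candle $26.05: everything else → 5.25% + 3% city = 8.25% → $2.15
Dry cleaning (3 garments) $29.64: labor services → 3.75% + 0% city = 3.75% → $1.11
Ski goggles $114.25: sports equipment → 5.75% + 1.25% city = 7% → $8.00
Total tax = $1.57 + $4.63 + $2.15 + $1.11 + $8.00 = $17.46

$17.46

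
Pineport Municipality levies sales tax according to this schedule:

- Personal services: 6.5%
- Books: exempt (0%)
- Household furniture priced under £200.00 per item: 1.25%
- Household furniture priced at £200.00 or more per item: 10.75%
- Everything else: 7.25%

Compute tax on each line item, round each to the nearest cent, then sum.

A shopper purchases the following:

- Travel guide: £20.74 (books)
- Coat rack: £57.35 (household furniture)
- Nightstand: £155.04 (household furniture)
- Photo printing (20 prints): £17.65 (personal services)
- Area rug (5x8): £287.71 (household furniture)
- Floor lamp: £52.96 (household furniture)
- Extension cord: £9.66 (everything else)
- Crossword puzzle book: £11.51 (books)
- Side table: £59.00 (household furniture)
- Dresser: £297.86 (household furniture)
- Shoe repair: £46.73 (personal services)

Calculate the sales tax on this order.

£71.90

Travel guide £20.74: books → 0% → £0.00
Coat rack £57.35: household furniture, under £200.00 → 1.25% → £0.72
Nightstand £155.04: household furniture, under £200.00 → 1.25% → £1.94
Photo printing (20 prints) £17.65: personal services → 6.5% → £1.15
Area rug (5x8) £287.71: household furniture, £200.00 or more → 10.75% → £30.93
Floor lamp £52.96: household furniture, under £200.00 → 1.25% → £0.66
Extension cord £9.66: everything else → 7.25% → £0.70
Crossword puzzle book £11.51: books → 0% → £0.00
Side table £59.00: household furniture, under £200.00 → 1.25% → £0.74
Dresser £297.86: household furniture, £200.00 or more → 10.75% → £32.02
Shoe repair £46.73: personal services → 6.5% → £3.04
Total tax = £0.72 + £1.94 + £1.15 + £30.93 + £0.66 + £0.70 + £0.74 + £32.02 + £3.04 = £71.90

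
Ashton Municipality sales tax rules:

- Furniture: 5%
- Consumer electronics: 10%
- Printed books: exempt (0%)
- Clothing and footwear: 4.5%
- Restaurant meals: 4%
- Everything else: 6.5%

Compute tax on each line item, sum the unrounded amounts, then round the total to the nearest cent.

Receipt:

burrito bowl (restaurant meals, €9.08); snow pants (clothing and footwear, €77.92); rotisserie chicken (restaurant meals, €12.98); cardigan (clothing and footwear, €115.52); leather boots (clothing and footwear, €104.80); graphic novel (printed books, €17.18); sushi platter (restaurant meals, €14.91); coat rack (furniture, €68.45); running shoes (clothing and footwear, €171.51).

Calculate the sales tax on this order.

€26.04

Burrito bowl €9.08: restaurant meals → 4% → €0.3632
Snow pants €77.92: clothing and footwear → 4.5% → €3.5064
Rotisserie chicken €12.98: restaurant meals → 4% → €0.5192
Cardigan €115.52: clothing and footwear → 4.5% → €5.1984
Leather boots €104.80: clothing and footwear → 4.5% → €4.716
Graphic novel €17.18: printed books → 0% → €0.00
Sushi platter €14.91: restaurant meals → 4% → €0.5964
Coat rack €68.45: furniture → 5% → €3.4225
Running shoes €171.51: clothing and footwear → 4.5% → €7.71795
Unrounded tax sum = €26.04005 → €26.04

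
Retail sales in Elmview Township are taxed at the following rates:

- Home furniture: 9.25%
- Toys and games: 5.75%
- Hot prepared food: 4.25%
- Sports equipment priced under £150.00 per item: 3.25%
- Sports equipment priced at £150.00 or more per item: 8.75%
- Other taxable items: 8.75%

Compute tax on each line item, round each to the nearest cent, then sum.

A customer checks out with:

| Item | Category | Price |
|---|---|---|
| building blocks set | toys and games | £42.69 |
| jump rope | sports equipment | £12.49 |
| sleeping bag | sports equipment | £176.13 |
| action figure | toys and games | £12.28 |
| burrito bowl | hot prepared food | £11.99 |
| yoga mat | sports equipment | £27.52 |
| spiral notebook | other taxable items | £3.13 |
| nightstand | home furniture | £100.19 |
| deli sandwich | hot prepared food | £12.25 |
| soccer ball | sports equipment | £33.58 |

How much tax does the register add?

£31.53

Building blocks set £42.69: toys and games → 5.75% → £2.45
Jump rope £12.49: sports equipment, under £150.00 → 3.25% → £0.41
Sleeping bag £176.13: sports equipment, £150.00 or more → 8.75% → £15.41
Action figure £12.28: toys and games → 5.75% → £0.71
Burrito bowl £11.99: hot prepared food → 4.25% → £0.51
Yoga mat £27.52: sports equipment, under £150.00 → 3.25% → £0.89
Spiral notebook £3.13: other taxable items → 8.75% → £0.27
Nightstand £100.19: home furniture → 9.25% → £9.27
Deli sandwich £12.25: hot prepared food → 4.25% → £0.52
Soccer ball £33.58: sports equipment, under £150.00 → 3.25% → £1.09
Total tax = £2.45 + £0.41 + £15.41 + £0.71 + £0.51 + £0.89 + £0.27 + £9.27 + £0.52 + £1.09 = £31.53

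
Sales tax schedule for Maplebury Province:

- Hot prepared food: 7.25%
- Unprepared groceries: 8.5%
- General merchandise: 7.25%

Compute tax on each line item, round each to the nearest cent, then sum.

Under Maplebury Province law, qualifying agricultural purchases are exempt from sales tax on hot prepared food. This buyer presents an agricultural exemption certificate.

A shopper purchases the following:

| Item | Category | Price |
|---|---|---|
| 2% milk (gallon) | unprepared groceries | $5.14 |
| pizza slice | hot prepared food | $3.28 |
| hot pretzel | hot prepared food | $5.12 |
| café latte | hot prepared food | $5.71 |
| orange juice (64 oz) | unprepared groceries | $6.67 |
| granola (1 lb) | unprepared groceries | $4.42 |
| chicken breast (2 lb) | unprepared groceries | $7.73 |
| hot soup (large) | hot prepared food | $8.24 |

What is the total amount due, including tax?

2% milk (gallon) $5.14: unprepared groceries → 8.5% → $0.44
Pizza slice $3.28: hot prepared food, buyer-exempt → 0% → $0.00
Hot pretzel $5.12: hot prepared food, buyer-exempt → 0% → $0.00
Café latte $5.71: hot prepared food, buyer-exempt → 0% → $0.00
Orange juice (64 oz) $6.67: unprepared groceries → 8.5% → $0.57
Granola (1 lb) $4.42: unprepared groceries → 8.5% → $0.38
Chicken breast (2 lb) $7.73: unprepared groceries → 8.5% → $0.66
Hot soup (large) $8.24: hot prepared food, buyer-exempt → 0% → $0.00
Subtotal = $46.31; tax = $2.05; total due = $48.36

$48.36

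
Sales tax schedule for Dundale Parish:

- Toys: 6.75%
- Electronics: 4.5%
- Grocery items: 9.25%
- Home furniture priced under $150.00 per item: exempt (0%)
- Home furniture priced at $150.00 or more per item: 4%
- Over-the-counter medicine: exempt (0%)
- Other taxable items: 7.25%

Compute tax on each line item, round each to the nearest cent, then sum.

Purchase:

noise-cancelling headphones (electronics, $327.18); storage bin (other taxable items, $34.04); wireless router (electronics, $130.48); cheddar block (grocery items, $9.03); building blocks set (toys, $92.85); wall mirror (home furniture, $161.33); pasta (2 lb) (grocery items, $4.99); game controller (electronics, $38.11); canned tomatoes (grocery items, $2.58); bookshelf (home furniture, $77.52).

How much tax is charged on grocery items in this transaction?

$1.54

Cheddar block $9.03: grocery items → 9.25% → $0.84
Pasta (2 lb) $4.99: grocery items → 9.25% → $0.46
Canned tomatoes $2.58: grocery items → 9.25% → $0.24
Tax on grocery items = $0.84 + $0.46 + $0.24 = $1.54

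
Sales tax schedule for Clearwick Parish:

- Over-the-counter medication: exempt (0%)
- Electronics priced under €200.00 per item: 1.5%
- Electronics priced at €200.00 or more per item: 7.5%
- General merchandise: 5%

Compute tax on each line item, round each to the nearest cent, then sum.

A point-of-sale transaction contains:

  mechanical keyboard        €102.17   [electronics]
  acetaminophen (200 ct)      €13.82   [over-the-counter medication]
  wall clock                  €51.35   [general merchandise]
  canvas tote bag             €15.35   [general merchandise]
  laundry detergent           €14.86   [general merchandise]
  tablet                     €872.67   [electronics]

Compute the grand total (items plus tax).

Mechanical keyboard €102.17: electronics, under €200.00 → 1.5% → €1.53
Acetaminophen (200 ct) €13.82: over-the-counter medication → 0% → €0.00
Wall clock €51.35: general merchandise → 5% → €2.57
Canvas tote bag €15.35: general merchandise → 5% → €0.77
Laundry detergent €14.86: general merchandise → 5% → €0.74
Tablet €872.67: electronics, €200.00 or more → 7.5% → €65.45
Subtotal = €1070.22; tax = €71.06; total due = €1141.28

€1141.28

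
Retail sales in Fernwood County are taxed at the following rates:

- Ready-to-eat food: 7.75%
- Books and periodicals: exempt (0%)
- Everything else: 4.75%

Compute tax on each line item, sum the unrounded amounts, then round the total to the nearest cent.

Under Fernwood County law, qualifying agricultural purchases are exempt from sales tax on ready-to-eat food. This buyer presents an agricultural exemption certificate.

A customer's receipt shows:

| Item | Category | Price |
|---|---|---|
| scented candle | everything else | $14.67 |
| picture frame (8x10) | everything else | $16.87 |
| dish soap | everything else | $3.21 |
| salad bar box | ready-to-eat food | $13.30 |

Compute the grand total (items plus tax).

$49.70

Scented candle $14.67: everything else → 4.75% → $0.696825
Picture frame (8x10) $16.87: everything else → 4.75% → $0.801325
Dish soap $3.21: everything else → 4.75% → $0.152475
Salad bar box $13.30: ready-to-eat food, buyer-exempt → 0% → $0.00
Subtotal = $48.05; unrounded tax = $1.650625 → $1.65; total due = $49.70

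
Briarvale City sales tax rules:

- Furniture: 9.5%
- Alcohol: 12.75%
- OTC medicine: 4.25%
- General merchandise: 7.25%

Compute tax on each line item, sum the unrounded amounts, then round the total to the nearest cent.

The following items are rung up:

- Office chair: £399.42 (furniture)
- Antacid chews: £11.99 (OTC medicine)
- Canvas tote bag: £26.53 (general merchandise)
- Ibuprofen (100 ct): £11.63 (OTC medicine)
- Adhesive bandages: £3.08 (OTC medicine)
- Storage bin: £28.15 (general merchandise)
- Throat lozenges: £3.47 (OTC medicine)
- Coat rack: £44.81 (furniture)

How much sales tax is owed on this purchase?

Office chair £399.42: furniture → 9.5% → £37.9449
Antacid chews £11.99: OTC medicine → 4.25% → £0.509575
Canvas tote bag £26.53: general merchandise → 7.25% → £1.923425
Ibuprofen (100 ct) £11.63: OTC medicine → 4.25% → £0.494275
Adhesive bandages £3.08: OTC medicine → 4.25% → £0.1309
Storage bin £28.15: general merchandise → 7.25% → £2.040875
Throat lozenges £3.47: OTC medicine → 4.25% → £0.147475
Coat rack £44.81: furniture → 9.5% → £4.25695
Unrounded tax sum = £47.448375 → £47.45

£47.45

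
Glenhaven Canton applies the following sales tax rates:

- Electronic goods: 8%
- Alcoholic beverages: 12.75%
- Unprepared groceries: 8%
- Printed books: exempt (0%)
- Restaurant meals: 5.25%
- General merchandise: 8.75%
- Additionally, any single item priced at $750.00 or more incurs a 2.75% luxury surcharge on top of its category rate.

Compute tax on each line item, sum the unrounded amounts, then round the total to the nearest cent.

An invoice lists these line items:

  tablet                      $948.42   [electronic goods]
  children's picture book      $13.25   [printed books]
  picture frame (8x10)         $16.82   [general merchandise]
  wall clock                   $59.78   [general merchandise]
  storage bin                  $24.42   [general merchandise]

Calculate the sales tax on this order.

Tablet $948.42: electronic goods → 8% + 2.75% surcharge = 10.75% → $101.95515
Children's picture book $13.25: printed books → 0% → $0.00
Picture frame (8x10) $16.82: general merchandise → 8.75% → $1.47175
Wall clock $59.78: general merchandise → 8.75% → $5.23075
Storage bin $24.42: general merchandise → 8.75% → $2.13675
Unrounded tax sum = $110.7944 → $110.79

$110.79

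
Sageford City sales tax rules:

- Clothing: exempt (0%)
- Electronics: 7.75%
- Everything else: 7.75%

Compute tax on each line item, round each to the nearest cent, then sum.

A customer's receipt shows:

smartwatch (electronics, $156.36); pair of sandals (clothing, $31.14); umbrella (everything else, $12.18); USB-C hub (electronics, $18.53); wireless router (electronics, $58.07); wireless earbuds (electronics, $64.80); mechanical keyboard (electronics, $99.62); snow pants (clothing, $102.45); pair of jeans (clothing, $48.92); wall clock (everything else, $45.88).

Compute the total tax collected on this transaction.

Smartwatch $156.36: electronics → 7.75% → $12.12
Pair of sandals $31.14: clothing → 0% → $0.00
Umbrella $12.18: everything else → 7.75% → $0.94
USB-C hub $18.53: electronics → 7.75% → $1.44
Wireless router $58.07: electronics → 7.75% → $4.50
Wireless earbuds $64.80: electronics → 7.75% → $5.02
Mechanical keyboard $99.62: electronics → 7.75% → $7.72
Snow pants $102.45: clothing → 0% → $0.00
Pair of jeans $48.92: clothing → 0% → $0.00
Wall clock $45.88: everything else → 7.75% → $3.56
Total tax = $12.12 + $0.94 + $1.44 + $4.50 + $5.02 + $7.72 + $3.56 = $35.30

$35.30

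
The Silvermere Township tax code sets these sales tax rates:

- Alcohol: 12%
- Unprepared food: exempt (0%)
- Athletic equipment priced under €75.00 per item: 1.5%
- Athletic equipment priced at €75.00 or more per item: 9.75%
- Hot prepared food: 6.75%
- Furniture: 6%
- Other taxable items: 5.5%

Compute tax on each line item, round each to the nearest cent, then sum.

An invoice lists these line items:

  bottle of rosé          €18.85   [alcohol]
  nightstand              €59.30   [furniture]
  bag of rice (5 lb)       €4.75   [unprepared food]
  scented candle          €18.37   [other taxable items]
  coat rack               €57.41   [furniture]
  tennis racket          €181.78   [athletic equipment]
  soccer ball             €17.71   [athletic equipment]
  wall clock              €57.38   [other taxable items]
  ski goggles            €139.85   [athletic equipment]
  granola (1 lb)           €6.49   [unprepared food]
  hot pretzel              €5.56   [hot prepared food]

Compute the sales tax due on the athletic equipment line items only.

€31.63

Tennis racket €181.78: athletic equipment, €75.00 or more → 9.75% → €17.72
Soccer ball €17.71: athletic equipment, under €75.00 → 1.5% → €0.27
Ski goggles €139.85: athletic equipment, €75.00 or more → 9.75% → €13.64
Tax on athletic equipment = €17.72 + €0.27 + €13.64 = €31.63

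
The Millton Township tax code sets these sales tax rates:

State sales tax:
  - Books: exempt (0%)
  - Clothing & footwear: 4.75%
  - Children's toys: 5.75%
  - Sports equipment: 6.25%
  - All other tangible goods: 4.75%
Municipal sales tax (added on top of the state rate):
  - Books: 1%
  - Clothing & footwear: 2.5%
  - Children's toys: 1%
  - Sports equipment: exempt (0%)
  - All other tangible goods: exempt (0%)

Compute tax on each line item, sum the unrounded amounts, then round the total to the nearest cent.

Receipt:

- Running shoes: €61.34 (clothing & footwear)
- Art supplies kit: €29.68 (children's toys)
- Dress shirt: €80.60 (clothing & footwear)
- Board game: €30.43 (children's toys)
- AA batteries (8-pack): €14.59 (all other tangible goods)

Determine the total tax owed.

Running shoes €61.34: clothing & footwear → 4.75% + 2.5% municipal = 7.25% → €4.44715
Art supplies kit €29.68: children's toys → 5.75% + 1% municipal = 6.75% → €2.0034
Dress shirt €80.60: clothing & footwear → 4.75% + 2.5% municipal = 7.25% → €5.8435
Board game €30.43: children's toys → 5.75% + 1% municipal = 6.75% → €2.054025
AA batteries (8-pack) €14.59: all other tangible goods → 4.75% + 0% municipal = 4.75% → €0.693025
Unrounded tax sum = €15.0411 → €15.04

€15.04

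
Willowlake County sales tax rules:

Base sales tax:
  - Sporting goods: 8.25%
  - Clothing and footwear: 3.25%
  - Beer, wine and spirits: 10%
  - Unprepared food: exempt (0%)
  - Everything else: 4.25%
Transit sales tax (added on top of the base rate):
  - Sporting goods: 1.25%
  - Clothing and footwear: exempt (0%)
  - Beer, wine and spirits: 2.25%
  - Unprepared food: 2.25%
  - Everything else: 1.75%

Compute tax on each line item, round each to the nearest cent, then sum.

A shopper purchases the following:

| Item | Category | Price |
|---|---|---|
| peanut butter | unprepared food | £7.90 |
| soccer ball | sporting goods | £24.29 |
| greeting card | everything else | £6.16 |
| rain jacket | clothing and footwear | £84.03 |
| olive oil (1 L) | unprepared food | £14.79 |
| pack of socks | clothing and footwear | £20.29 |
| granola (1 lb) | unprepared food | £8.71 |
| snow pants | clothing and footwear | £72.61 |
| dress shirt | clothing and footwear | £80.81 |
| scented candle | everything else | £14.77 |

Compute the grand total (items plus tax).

Peanut butter £7.90: unprepared food → 0% + 2.25% transit = 2.25% → £0.18
Soccer ball £24.29: sporting goods → 8.25% + 1.25% transit = 9.5% → £2.31
Greeting card £6.16: everything else → 4.25% + 1.75% transit = 6% → £0.37
Rain jacket £84.03: clothing and footwear → 3.25% + 0% transit = 3.25% → £2.73
Olive oil (1 L) £14.79: unprepared food → 0% + 2.25% transit = 2.25% → £0.33
Pack of socks £20.29: clothing and footwear → 3.25% + 0% transit = 3.25% → £0.66
Granola (1 lb) £8.71: unprepared food → 0% + 2.25% transit = 2.25% → £0.20
Snow pants £72.61: clothing and footwear → 3.25% + 0% transit = 3.25% → £2.36
Dress shirt £80.81: clothing and footwear → 3.25% + 0% transit = 3.25% → £2.63
Scented candle £14.77: everything else → 4.25% + 1.75% transit = 6% → £0.89
Subtotal = £334.36; tax = £12.66; total due = £347.02

£347.02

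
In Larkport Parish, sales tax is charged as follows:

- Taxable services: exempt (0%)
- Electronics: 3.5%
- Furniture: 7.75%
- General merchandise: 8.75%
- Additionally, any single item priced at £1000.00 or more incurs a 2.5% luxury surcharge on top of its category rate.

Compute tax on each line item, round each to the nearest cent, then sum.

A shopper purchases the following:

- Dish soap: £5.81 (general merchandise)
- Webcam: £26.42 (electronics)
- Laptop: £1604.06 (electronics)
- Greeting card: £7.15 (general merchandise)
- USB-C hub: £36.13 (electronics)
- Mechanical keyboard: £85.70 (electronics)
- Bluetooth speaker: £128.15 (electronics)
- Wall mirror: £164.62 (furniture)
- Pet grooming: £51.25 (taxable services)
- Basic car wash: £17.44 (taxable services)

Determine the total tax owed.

Dish soap £5.81: general merchandise → 8.75% → £0.51
Webcam £26.42: electronics → 3.5% → £0.92
Laptop £1604.06: electronics → 3.5% + 2.5% surcharge = 6% → £96.24
Greeting card £7.15: general merchandise → 8.75% → £0.63
USB-C hub £36.13: electronics → 3.5% → £1.26
Mechanical keyboard £85.70: electronics → 3.5% → £3.00
Bluetooth speaker £128.15: electronics → 3.5% → £4.49
Wall mirror £164.62: furniture → 7.75% → £12.76
Pet grooming £51.25: taxable services → 0% → £0.00
Basic car wash £17.44: taxable services → 0% → £0.00
Total tax = £0.51 + £0.92 + £96.24 + £0.63 + £1.26 + £3.00 + £4.49 + £12.76 = £119.81

£119.81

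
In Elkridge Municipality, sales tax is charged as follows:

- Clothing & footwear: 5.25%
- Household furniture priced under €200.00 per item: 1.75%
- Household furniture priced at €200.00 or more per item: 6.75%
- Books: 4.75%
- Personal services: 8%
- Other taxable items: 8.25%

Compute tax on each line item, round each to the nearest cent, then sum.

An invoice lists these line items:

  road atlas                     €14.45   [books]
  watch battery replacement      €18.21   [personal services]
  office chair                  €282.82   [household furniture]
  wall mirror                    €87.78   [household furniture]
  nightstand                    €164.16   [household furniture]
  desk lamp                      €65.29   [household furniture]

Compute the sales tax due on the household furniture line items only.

Office chair €282.82: household furniture, €200.00 or more → 6.75% → €19.09
Wall mirror €87.78: household furniture, under €200.00 → 1.75% → €1.54
Nightstand €164.16: household furniture, under €200.00 → 1.75% → €2.87
Desk lamp €65.29: household furniture, under €200.00 → 1.75% → €1.14
Tax on household furniture = €19.09 + €1.54 + €2.87 + €1.14 = €24.64

€24.64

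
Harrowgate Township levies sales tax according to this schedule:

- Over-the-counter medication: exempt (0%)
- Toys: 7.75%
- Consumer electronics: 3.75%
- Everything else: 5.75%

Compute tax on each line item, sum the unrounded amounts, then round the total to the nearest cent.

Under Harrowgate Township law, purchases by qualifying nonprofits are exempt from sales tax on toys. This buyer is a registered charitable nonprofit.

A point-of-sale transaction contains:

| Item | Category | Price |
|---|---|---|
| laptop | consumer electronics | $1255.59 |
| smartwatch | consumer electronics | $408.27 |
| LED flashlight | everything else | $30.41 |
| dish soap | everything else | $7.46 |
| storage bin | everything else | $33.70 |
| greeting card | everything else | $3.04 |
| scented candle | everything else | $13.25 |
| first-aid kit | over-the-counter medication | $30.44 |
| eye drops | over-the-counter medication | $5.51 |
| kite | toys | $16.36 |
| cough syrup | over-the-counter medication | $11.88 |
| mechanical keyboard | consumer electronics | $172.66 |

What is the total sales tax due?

$73.92

Laptop $1255.59: consumer electronics → 3.75% → $47.084625
Smartwatch $408.27: consumer electronics → 3.75% → $15.310125
LED flashlight $30.41: everything else → 5.75% → $1.748575
Dish soap $7.46: everything else → 5.75% → $0.42895
Storage bin $33.70: everything else → 5.75% → $1.93775
Greeting card $3.04: everything else → 5.75% → $0.1748
Scented candle $13.25: everything else → 5.75% → $0.761875
First-aid kit $30.44: over-the-counter medication → 0% → $0.00
Eye drops $5.51: over-the-counter medication → 0% → $0.00
Kite $16.36: toys, buyer-exempt → 0% → $0.00
Cough syrup $11.88: over-the-counter medication → 0% → $0.00
Mechanical keyboard $172.66: consumer electronics → 3.75% → $6.47475
Unrounded tax sum = $73.92145 → $73.92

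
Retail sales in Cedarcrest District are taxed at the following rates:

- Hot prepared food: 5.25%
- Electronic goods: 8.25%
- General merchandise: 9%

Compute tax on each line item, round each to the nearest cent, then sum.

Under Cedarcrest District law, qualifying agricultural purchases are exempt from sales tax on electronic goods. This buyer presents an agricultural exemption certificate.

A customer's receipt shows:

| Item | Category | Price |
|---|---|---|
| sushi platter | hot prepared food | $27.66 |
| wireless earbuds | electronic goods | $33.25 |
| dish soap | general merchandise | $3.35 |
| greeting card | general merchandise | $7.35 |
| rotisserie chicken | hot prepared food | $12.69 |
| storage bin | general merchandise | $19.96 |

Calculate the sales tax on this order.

$4.88

Sushi platter $27.66: hot prepared food → 5.25% → $1.45
Wireless earbuds $33.25: electronic goods, buyer-exempt → 0% → $0.00
Dish soap $3.35: general merchandise → 9% → $0.30
Greeting card $7.35: general merchandise → 9% → $0.66
Rotisserie chicken $12.69: hot prepared food → 5.25% → $0.67
Storage bin $19.96: general merchandise → 9% → $1.80
Total tax = $1.45 + $0.30 + $0.66 + $0.67 + $1.80 = $4.88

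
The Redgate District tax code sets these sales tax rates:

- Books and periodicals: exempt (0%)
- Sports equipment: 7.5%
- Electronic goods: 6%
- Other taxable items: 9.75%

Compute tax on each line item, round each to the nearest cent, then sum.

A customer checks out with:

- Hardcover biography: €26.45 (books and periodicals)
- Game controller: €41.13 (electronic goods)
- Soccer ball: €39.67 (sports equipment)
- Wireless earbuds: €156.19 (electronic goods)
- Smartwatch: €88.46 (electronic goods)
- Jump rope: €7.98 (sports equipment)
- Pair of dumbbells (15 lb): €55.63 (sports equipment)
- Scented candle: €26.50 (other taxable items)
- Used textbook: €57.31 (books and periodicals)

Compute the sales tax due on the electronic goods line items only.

€17.15

Game controller €41.13: electronic goods → 6% → €2.47
Wireless earbuds €156.19: electronic goods → 6% → €9.37
Smartwatch €88.46: electronic goods → 6% → €5.31
Tax on electronic goods = €2.47 + €9.37 + €5.31 = €17.15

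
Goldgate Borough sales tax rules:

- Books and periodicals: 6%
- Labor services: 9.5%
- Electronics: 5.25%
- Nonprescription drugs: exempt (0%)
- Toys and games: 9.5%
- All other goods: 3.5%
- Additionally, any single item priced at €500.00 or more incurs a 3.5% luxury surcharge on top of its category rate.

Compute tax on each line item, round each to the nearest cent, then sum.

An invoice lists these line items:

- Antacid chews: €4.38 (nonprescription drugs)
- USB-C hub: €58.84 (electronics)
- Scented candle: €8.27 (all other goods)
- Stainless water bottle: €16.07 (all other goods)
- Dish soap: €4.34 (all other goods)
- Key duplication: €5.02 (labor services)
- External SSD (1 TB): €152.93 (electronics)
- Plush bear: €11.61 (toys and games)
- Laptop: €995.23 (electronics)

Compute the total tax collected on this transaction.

€100.78

Antacid chews €4.38: nonprescription drugs → 0% → €0.00
USB-C hub €58.84: electronics → 5.25% → €3.09
Scented candle €8.27: all other goods → 3.5% → €0.29
Stainless water bottle €16.07: all other goods → 3.5% → €0.56
Dish soap €4.34: all other goods → 3.5% → €0.15
Key duplication €5.02: labor services → 9.5% → €0.48
External SSD (1 TB) €152.93: electronics → 5.25% → €8.03
Plush bear €11.61: toys and games → 9.5% → €1.10
Laptop €995.23: electronics → 5.25% + 3.5% surcharge = 8.75% → €87.08
Total tax = €3.09 + €0.29 + €0.56 + €0.15 + €0.48 + €8.03 + €1.10 + €87.08 = €100.78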